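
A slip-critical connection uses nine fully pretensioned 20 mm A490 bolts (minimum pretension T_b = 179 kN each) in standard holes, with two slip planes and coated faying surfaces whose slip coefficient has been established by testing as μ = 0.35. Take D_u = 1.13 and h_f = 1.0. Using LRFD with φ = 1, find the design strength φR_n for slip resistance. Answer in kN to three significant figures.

R_n = μ · D_u · h_f · T_b · n_s · n_b = 0.35 × 1.13 × 1.0 × 179 × 2 × 9 = 1274 kN.
Design strength φR_n = 1 × 1274 = 1270 kN.

1270 kN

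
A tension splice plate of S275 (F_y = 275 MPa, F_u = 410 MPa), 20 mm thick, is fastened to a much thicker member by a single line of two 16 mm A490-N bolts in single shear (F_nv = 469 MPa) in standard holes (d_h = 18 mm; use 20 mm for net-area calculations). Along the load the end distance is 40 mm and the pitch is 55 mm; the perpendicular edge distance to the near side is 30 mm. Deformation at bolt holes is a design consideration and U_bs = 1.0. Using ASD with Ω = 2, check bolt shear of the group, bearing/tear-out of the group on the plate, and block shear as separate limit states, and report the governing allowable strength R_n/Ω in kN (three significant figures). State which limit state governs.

Bolt shear: A_b = π·16²/4 = 201.1 mm²; R_n = 469 × 201.1 × 2 × 1 / 1000 = 188.6 kN → 188.6 / 2 = 94.3 kN.
Bearing: edge l_c = 31, r_n = 305 kN; interior l_c = 37, r_n = 314.9 kN; R_n = 305 + 1·314.9 = 619.9 kN → 310 kN.
Block shear: A_gv = 1900, A_nv = 1300, A_nt = 400 mm²; R_n = min(0.6F_uA_nv, 0.6F_yA_gv) + U_bs·F_u·A_nt = 477.5 kN → 239 kN.
Bolt shear governs: 94.3 kN.

94.3 kN (bolt shear governs)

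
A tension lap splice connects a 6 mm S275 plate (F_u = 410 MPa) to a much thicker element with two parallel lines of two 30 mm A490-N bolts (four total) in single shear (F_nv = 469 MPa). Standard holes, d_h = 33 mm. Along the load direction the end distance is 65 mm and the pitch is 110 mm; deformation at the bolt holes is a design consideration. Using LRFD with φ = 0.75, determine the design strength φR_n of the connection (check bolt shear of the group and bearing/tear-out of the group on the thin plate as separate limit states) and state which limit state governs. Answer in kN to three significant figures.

480 kN (bearing governs)

Bolt shear: A_b = π·30²/4 = 706.9 mm²; R_n = 469 × 706.9 × 4 × 1 / 1000 = 1326 kN → 0.75 × 1326 = 995 kN.
Bearing (1.2 l_c t F_u ≤ 2.4 d t F_u): upper limit = 2.4·30·6·410 / 1000 = 177.1 kN.
  Edge l_c = 65 − 33/2 = 48.5 → r_n = 143.2 kN; interior l_c = 110 − 33 = 77 → r_n = 177.1 kN.
  R_n,bearing = 2·143.2 + 2·177.1 = 640.6 kN → 0.75 × 640.6 = 480 kN.
Bearing governs: 480 kN.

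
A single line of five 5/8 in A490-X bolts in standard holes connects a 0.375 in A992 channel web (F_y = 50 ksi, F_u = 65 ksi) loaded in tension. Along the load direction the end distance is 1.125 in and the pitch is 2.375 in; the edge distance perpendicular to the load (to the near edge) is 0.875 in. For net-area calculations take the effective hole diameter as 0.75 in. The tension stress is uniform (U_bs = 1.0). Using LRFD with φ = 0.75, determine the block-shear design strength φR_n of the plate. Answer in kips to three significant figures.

Shear plane L_v = 1.125 + 4·2.375 = 10.62 in; A_gv = 10.62 × 0.375 = 3.984 in².
A_nv = (10.62 − 4.5·0.75) × 0.375 = 2.719 in².
A_nt = (0.875 − 0.5·0.75) × 0.375 = 0.1875 in².
0.6 F_u A_nv = 106 kips; 0.6 F_y A_gv = 119.5 kips → shear rupture governs the shear term.
R_n = 106 + 1.0 × 65 × 0.1875 = 118.2 kips.
Design strength φR_n = 0.75 × 118.2 = 88.7 kips.

88.7 kips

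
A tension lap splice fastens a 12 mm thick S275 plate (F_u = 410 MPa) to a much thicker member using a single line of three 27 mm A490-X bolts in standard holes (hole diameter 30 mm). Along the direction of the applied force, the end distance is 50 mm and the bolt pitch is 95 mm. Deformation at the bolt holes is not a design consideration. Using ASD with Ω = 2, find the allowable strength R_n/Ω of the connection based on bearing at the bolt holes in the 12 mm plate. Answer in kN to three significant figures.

Per bolt r_n = 1.5 l_c t F_u ≤ 3.0 d t F_u; upper limit = 3.0 × 27 × 12 × 410 / 1000 = 398.5 kN.
Edge bolt: l_c = 50 − 30/2 = 35 mm → 1.5 × 35 × 12 × 410 / 1000 = 258.3 → r_n = 258.3 kN.
Interior bolts: l_c = 95 − 30 = 65 mm → 1.5 × 65 × 12 × 410 / 1000 = 479.7 → r_n = 398.5 kN.
R_n = 1 × 258.3 + 2 × 398.5 = 1055 kN.
Allowable strength R_n/Ω = 1055 / 2 = 528 kN.

528 kN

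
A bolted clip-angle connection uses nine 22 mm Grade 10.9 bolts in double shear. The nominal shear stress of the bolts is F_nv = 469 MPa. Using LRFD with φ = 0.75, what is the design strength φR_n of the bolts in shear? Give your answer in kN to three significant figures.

A_b = π × 22² / 4 = 380.1 mm².
R_n = F_nv · A_b · n · n_s = 469 × 380.1 × 9 × 2 / 1000 = 3209 kN.
Design strength φR_n = 0.75 × 3209 = 2410 kN.

2410 kN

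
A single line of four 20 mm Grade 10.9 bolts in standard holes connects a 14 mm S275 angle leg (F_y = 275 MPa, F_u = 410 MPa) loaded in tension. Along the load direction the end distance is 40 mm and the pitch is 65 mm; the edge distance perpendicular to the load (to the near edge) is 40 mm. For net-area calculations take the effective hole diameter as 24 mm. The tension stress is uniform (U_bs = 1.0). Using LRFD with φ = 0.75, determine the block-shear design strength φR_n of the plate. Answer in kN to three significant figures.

511 kN

Shear plane L_v = 40 + 3·65 = 235 mm; A_gv = 235 × 14 = 3290 mm².
A_nv = (235 − 3.5·24) × 14 = 2114 mm².
A_nt = (40 − 0.5·24) × 14 = 392 mm².
0.6 F_u A_nv = 520 kN; 0.6 F_y A_gv = 542.9 kN → shear rupture governs the shear term.
R_n = 520 + 1.0 × 410 × 392 / 1000 = 680.8 kN.
Design strength φR_n = 0.75 × 680.8 = 511 kN.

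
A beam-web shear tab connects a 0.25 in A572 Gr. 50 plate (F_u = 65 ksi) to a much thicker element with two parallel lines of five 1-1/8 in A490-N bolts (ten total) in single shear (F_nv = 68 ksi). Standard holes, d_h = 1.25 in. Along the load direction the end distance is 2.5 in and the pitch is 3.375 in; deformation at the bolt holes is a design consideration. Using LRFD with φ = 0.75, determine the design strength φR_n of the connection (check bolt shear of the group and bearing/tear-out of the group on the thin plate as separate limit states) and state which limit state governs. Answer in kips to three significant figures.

303 kips (bearing governs)

Bolt shear: A_b = π·1.125²/4 = 0.994 in²; R_n = 68 × 0.994 × 10 × 1 = 675.9 kips → 0.75 × 675.9 = 507 kips.
Bearing (1.2 l_c t F_u ≤ 2.4 d t F_u): upper limit = 2.4·1.125·0.25·65 = 43.87 kips.
  Edge l_c = 2.5 − 1.25/2 = 1.875 → r_n = 36.56 kips; interior l_c = 3.375 − 1.25 = 2.125 → r_n = 41.44 kips.
  R_n,bearing = 2·36.56 + 8·41.44 = 404.6 kips → 0.75 × 404.6 = 303 kips.
Bearing governs: 303 kips.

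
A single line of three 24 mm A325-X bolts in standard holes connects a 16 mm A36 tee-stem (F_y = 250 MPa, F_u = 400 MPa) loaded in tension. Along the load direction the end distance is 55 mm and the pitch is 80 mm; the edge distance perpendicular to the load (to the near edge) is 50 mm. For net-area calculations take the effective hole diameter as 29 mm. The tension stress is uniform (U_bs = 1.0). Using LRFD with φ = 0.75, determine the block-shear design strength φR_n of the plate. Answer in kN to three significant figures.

557 kN

Shear plane L_v = 55 + 2·80 = 215 mm; A_gv = 215 × 16 = 3440 mm².
A_nv = (215 − 2.5·29) × 16 = 2280 mm².
A_nt = (50 − 0.5·29) × 16 = 568 mm².
0.6 F_u A_nv = 547.2 kN; 0.6 F_y A_gv = 516 kN → shear yielding governs the shear term.
R_n = 516 + 1.0 × 400 × 568 / 1000 = 743.2 kN.
Design strength φR_n = 0.75 × 743.2 = 557 kN.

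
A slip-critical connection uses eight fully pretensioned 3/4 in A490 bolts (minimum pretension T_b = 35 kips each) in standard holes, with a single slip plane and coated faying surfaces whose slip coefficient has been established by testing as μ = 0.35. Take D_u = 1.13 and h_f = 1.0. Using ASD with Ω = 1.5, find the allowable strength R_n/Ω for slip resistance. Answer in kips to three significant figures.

73.8 kips

R_n = μ · D_u · h_f · T_b · n_s · n_b = 0.35 × 1.13 × 1.0 × 35 × 1 × 8 = 110.7 kips.
Allowable strength R_n/Ω = 110.7 / 1.5 = 73.8 kips.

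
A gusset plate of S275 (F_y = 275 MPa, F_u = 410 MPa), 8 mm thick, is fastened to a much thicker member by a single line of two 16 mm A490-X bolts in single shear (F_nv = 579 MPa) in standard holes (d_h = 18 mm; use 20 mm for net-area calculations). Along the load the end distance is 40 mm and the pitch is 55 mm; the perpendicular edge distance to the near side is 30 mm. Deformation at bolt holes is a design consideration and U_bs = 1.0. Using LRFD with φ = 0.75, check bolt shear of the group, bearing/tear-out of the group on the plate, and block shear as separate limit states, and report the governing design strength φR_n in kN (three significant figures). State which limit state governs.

143 kN (block shear governs)

Bolt shear: A_b = π·16²/4 = 201.1 mm²; R_n = 579 × 201.1 × 2 × 1 / 1000 = 232.8 kN → 0.75 × 232.8 = 175 kN.
Bearing: edge l_c = 31, r_n = 122 kN; interior l_c = 37, r_n = 126 kN; R_n = 122 + 1·126 = 248 kN → 186 kN.
Block shear: A_gv = 760, A_nv = 520, A_nt = 160 mm²; R_n = min(0.6F_uA_nv, 0.6F_yA_gv) + U_bs·F_u·A_nt = 191 kN → 143 kN.
Block shear governs: 143 kN.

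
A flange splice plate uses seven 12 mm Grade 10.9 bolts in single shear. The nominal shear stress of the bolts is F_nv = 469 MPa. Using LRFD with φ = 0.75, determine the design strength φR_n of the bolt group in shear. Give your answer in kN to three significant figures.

A_b = π × 12² / 4 = 113.1 mm².
R_n = F_nv · A_b · n · n_s = 469 × 113.1 × 7 × 1 / 1000 = 371.3 kN.
Design strength φR_n = 0.75 × 371.3 = 278 kN.

278 kN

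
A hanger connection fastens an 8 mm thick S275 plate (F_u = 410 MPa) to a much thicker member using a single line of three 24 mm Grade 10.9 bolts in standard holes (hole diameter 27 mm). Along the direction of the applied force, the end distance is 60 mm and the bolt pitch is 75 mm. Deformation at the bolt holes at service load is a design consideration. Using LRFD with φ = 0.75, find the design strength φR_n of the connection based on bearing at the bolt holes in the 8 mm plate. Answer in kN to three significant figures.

Per bolt r_n = 1.2 l_c t F_u ≤ 2.4 d t F_u; upper limit = 2.4 × 24 × 8 × 410 / 1000 = 188.9 kN.
Edge bolt: l_c = 60 − 27/2 = 46.5 mm → 1.2 × 46.5 × 8 × 410 / 1000 = 183 → r_n = 183 kN.
Interior bolts: l_c = 75 − 27 = 48 mm → 1.2 × 48 × 8 × 410 / 1000 = 188.9 → r_n = 188.9 kN.
R_n = 1 × 183 + 2 × 188.9 = 560.9 kN.
Design strength φR_n = 0.75 × 560.9 = 421 kN.

421 kN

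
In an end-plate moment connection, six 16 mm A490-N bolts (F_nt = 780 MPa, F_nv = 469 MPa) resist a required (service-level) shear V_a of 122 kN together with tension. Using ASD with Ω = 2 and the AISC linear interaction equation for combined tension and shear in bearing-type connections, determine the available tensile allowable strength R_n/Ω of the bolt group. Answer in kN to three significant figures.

409 kN

A_b = π·16²/4 = 201.1 mm²; f_rv = 122 × 1000 / (6 × 201.1) = 101.1 MPa.
F'_nt = 1.3 F_nt − (Ω F_nt / F_nv) f_rv = 1.3·780 − (2·780/469)·101.1 = 677.6 MPa, capped at F_nt → F'_nt = 677.6 MPa.
R_n = F'_nt · A_b · n = 677.6 × 201.1 × 6 / 1000 = 817.5 kN.
Allowable strength R_n/Ω = 817.5 / 2 = 409 kN.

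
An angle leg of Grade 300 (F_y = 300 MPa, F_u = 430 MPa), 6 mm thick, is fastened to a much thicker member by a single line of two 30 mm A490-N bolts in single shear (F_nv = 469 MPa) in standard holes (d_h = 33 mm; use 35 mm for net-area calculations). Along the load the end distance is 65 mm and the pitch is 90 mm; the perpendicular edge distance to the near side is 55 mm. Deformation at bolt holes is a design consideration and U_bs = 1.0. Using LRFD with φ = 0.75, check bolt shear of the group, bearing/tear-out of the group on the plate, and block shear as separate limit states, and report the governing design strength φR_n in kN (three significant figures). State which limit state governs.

Bolt shear: A_b = π·30²/4 = 706.9 mm²; R_n = 469 × 706.9 × 2 × 1 / 1000 = 663 kN → 0.75 × 663 = 497 kN.
Bearing: edge l_c = 48.5, r_n = 150.2 kN; interior l_c = 57, r_n = 176.5 kN; R_n = 150.2 + 1·176.5 = 326.6 kN → 245 kN.
Block shear: A_gv = 930, A_nv = 615, A_nt = 225 mm²; R_n = min(0.6F_uA_nv, 0.6F_yA_gv) + U_bs·F_u·A_nt = 255.4 kN → 192 kN.
Block shear governs: 192 kN.

192 kN (block shear governs)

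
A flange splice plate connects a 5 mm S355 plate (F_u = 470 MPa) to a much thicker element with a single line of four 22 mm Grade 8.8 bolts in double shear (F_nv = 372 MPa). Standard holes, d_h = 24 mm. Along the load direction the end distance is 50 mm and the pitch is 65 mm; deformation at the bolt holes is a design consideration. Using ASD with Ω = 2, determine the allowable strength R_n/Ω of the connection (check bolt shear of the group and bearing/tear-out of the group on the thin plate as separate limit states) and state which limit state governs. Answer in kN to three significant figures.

227 kN (bearing governs)

Bolt shear: A_b = π·22²/4 = 380.1 mm²; R_n = 372 × 380.1 × 4 × 2 / 1000 = 1131 kN → 1131 / 2 = 566 kN.
Bearing (1.2 l_c t F_u ≤ 2.4 d t F_u): upper limit = 2.4·22·5·470 / 1000 = 124.1 kN.
  Edge l_c = 50 − 24/2 = 38 → r_n = 107.2 kN; interior l_c = 65 − 24 = 41 → r_n = 115.6 kN.
  R_n,bearing = 1·107.2 + 3·115.6 = 454 kN → 454 / 2 = 227 kN.
Bearing governs: 227 kN.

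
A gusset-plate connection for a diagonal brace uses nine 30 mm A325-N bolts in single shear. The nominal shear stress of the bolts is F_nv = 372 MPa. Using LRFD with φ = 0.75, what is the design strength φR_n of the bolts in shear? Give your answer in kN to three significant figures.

1770 kN

A_b = π × 30² / 4 = 706.9 mm².
R_n = F_nv · A_b · n · n_s = 372 × 706.9 × 9 × 1 / 1000 = 2367 kN.
Design strength φR_n = 0.75 × 2367 = 1770 kN.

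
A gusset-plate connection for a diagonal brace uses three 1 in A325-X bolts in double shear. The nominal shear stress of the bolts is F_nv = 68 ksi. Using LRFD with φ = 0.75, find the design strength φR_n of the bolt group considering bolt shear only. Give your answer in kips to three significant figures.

240 kips

A_b = π × 1² / 4 = 0.7854 in².
R_n = F_nv · A_b · n · n_s = 68 × 0.7854 × 3 × 2 = 320.4 kips.
Design strength φR_n = 0.75 × 320.4 = 240 kips.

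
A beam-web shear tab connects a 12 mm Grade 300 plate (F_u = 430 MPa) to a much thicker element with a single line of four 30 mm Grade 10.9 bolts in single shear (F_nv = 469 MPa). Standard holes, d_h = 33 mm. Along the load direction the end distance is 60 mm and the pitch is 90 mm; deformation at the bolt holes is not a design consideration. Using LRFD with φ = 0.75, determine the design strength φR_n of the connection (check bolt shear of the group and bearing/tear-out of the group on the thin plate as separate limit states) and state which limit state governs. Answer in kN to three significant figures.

Bolt shear: A_b = π·30²/4 = 706.9 mm²; R_n = 469 × 706.9 × 4 × 1 / 1000 = 1326 kN → 0.75 × 1326 = 995 kN.
Bearing (1.5 l_c t F_u ≤ 3.0 d t F_u): upper limit = 3.0·30·12·430 / 1000 = 464.4 kN.
  Edge l_c = 60 − 33/2 = 43.5 → r_n = 336.7 kN; interior l_c = 90 − 33 = 57 → r_n = 441.2 kN.
  R_n,bearing = 1·336.7 + 3·441.2 = 1660 kN → 0.75 × 1660 = 1250 kN.
Bolt shear governs: 995 kN.

995 kN (bolt shear governs)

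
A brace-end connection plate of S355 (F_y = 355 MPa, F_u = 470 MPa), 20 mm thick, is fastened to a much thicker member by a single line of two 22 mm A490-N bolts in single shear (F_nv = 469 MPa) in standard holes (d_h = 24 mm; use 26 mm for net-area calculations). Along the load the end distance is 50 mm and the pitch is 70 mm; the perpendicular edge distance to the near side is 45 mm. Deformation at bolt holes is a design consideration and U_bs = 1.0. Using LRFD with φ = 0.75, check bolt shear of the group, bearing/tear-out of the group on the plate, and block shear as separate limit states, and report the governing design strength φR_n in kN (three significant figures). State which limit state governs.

Bolt shear: A_b = π·22²/4 = 380.1 mm²; R_n = 469 × 380.1 × 2 × 1 / 1000 = 356.6 kN → 0.75 × 356.6 = 267 kN.
Bearing: edge l_c = 38, r_n = 428.6 kN; interior l_c = 46, r_n = 496.3 kN; R_n = 428.6 + 1·496.3 = 925 kN → 694 kN.
Block shear: A_gv = 2400, A_nv = 1620, A_nt = 640 mm²; R_n = min(0.6F_uA_nv, 0.6F_yA_gv) + U_bs·F_u·A_nt = 757.6 kN → 568 kN.
Bolt shear governs: 267 kN.

267 kN (bolt shear governs)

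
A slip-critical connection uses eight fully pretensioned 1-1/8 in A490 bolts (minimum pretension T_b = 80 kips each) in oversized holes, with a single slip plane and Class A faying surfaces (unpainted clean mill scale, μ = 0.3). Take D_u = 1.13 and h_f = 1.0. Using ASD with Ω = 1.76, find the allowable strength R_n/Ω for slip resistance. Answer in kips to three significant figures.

R_n = μ · D_u · h_f · T_b · n_s · n_b = 0.3 × 1.13 × 1.0 × 80 × 1 × 8 = 217 kips.
Allowable strength R_n/Ω = 217 / 1.76 = 123 kips.

123 kips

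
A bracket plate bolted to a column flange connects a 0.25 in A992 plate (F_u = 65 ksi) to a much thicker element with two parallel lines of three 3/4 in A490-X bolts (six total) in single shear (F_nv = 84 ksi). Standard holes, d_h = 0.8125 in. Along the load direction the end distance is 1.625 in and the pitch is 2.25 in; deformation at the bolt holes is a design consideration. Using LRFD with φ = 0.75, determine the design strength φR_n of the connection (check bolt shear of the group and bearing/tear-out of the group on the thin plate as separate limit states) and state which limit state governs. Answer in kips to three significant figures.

Bolt shear: A_b = π·0.75²/4 = 0.4418 in²; R_n = 84 × 0.4418 × 6 × 1 = 222.7 kips → 0.75 × 222.7 = 167 kips.
Bearing (1.2 l_c t F_u ≤ 2.4 d t F_u): upper limit = 2.4·0.75·0.25·65 = 29.25 kips.
  Edge l_c = 1.625 − 0.8125/2 = 1.219 → r_n = 23.77 kips; interior l_c = 2.25 − 0.8125 = 1.438 → r_n = 28.03 kips.
  R_n,bearing = 2·23.77 + 4·28.03 = 159.7 kips → 0.75 × 159.7 = 120 kips.
Bearing governs: 120 kips.

120 kips (bearing governs)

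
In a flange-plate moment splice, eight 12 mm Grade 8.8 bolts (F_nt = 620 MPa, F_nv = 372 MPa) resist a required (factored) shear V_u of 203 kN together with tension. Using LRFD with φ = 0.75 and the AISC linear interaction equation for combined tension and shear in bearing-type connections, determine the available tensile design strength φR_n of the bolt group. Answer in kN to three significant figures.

A_b = π·12²/4 = 113.1 mm²; f_rv = 203 × 1000 / (8 × 113.1) = 224.4 MPa.
F'_nt = 1.3 F_nt − (F_nt / φF_nv) f_rv = 1.3·620 − (620/(0.75·372))·224.4 = 307.4 MPa, capped at F_nt → F'_nt = 307.4 MPa.
R_n = F'_nt · A_b · n = 307.4 × 113.1 × 8 / 1000 = 278.1 kN.
Design strength φR_n = 0.75 × 278.1 = 209 kN.

209 kN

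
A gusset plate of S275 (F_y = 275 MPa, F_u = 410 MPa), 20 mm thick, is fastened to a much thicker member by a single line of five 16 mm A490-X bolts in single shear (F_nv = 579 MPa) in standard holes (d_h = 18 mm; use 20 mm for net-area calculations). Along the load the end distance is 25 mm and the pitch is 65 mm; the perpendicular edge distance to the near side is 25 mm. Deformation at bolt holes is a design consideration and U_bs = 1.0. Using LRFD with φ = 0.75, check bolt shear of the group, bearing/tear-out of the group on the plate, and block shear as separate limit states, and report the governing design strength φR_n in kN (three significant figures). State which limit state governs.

Bolt shear: A_b = π·16²/4 = 201.1 mm²; R_n = 579 × 201.1 × 5 × 1 / 1000 = 582.1 kN → 0.75 × 582.1 = 437 kN.
Bearing: edge l_c = 16, r_n = 157.4 kN; interior l_c = 47, r_n = 314.9 kN; R_n = 157.4 + 4·314.9 = 1417 kN → 1060 kN.
Block shear: A_gv = 5700, A_nv = 3900, A_nt = 300 mm²; R_n = min(0.6F_uA_nv, 0.6F_yA_gv) + U_bs·F_u·A_nt = 1064 kN → 798 kN.
Bolt shear governs: 437 kN.

437 kN (bolt shear governs)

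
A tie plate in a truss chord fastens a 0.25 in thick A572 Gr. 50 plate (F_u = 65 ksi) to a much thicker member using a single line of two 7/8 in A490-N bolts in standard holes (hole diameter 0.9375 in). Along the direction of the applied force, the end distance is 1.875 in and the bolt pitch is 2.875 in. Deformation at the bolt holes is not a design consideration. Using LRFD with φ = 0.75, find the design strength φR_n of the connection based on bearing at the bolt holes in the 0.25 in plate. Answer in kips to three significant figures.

57.7 kips

Per bolt r_n = 1.5 l_c t F_u ≤ 3.0 d t F_u; upper limit = 3.0 × 0.875 × 0.25 × 65 = 42.66 kips.
Edge bolt: l_c = 1.875 − 0.9375/2 = 1.406 in → 1.5 × 1.406 × 0.25 × 65 = 34.28 → r_n = 34.28 kips.
Interior bolts: l_c = 2.875 − 0.9375 = 1.938 in → 1.5 × 1.938 × 0.25 × 65 = 47.23 → r_n = 42.66 kips.
R_n = 1 × 34.28 + 1 × 42.66 = 76.93 kips.
Design strength φR_n = 0.75 × 76.93 = 57.7 kips.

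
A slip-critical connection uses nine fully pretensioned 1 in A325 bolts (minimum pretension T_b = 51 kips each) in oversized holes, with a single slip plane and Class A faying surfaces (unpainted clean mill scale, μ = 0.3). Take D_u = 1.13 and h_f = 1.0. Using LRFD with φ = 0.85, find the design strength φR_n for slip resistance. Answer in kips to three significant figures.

R_n = μ · D_u · h_f · T_b · n_s · n_b = 0.3 × 1.13 × 1.0 × 51 × 1 × 9 = 155.6 kips.
Design strength φR_n = 0.85 × 155.6 = 132 kips.

132 kips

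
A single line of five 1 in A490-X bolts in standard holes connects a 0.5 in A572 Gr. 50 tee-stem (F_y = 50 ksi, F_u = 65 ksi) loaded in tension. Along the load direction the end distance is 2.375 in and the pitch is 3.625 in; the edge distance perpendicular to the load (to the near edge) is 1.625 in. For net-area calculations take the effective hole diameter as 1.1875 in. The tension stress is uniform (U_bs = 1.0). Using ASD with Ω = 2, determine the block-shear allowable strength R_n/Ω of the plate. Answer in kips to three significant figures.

129 kips

Shear plane L_v = 2.375 + 4·3.625 = 16.88 in; A_gv = 16.88 × 0.5 = 8.438 in².
A_nv = (16.88 − 4.5·1.1875) × 0.5 = 5.766 in².
A_nt = (1.625 − 0.5·1.1875) × 0.5 = 0.5156 in².
0.6 F_u A_nv = 224.9 kips; 0.6 F_y A_gv = 253.1 kips → shear rupture governs the shear term.
R_n = 224.9 + 1.0 × 65 × 0.5156 = 258.4 kips.
Allowable strength R_n/Ω = 258.4 / 2 = 129 kips.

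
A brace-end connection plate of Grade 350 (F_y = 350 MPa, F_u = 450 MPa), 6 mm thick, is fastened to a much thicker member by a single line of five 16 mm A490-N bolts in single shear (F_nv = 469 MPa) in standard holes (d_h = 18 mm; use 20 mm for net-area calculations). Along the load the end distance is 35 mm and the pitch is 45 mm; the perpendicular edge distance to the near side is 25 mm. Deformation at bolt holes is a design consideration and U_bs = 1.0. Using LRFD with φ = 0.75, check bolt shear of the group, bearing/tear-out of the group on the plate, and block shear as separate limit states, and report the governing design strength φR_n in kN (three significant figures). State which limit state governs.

Bolt shear: A_b = π·16²/4 = 201.1 mm²; R_n = 469 × 201.1 × 5 × 1 / 1000 = 471.5 kN → 0.75 × 471.5 = 354 kN.
Bearing: edge l_c = 26, r_n = 84.24 kN; interior l_c = 27, r_n = 87.48 kN; R_n = 84.24 + 4·87.48 = 434.2 kN → 326 kN.
Block shear: A_gv = 1290, A_nv = 750, A_nt = 90 mm²; R_n = min(0.6F_uA_nv, 0.6F_yA_gv) + U_bs·F_u·A_nt = 243 kN → 182 kN.
Block shear governs: 182 kN.

182 kN (block shear governs)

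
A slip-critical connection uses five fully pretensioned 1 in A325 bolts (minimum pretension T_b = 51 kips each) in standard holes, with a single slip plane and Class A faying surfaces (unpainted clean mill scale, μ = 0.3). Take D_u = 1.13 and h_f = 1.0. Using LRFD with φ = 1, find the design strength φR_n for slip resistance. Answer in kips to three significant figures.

R_n = μ · D_u · h_f · T_b · n_s · n_b = 0.3 × 1.13 × 1.0 × 51 × 1 × 5 = 86.44 kips.
Design strength φR_n = 1 × 86.44 = 86.4 kips.

86.4 kips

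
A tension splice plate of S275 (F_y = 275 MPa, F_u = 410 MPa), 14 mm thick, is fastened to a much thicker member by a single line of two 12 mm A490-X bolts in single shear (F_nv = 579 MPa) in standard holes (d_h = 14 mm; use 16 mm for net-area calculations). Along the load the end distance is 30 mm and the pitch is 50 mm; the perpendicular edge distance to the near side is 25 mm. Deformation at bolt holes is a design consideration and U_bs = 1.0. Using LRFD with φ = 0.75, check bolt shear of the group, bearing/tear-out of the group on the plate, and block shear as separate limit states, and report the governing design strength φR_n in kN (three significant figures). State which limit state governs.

Bolt shear: A_b = π·12²/4 = 113.1 mm²; R_n = 579 × 113.1 × 2 × 1 / 1000 = 131 kN → 0.75 × 131 = 98.2 kN.
Bearing: edge l_c = 23, r_n = 158.4 kN; interior l_c = 36, r_n = 165.3 kN; R_n = 158.4 + 1·165.3 = 323.7 kN → 243 kN.
Block shear: A_gv = 1120, A_nv = 784, A_nt = 238 mm²; R_n = min(0.6F_uA_nv, 0.6F_yA_gv) + U_bs·F_u·A_nt = 282.4 kN → 212 kN.
Bolt shear governs: 98.2 kN.

98.2 kN (bolt shear governs)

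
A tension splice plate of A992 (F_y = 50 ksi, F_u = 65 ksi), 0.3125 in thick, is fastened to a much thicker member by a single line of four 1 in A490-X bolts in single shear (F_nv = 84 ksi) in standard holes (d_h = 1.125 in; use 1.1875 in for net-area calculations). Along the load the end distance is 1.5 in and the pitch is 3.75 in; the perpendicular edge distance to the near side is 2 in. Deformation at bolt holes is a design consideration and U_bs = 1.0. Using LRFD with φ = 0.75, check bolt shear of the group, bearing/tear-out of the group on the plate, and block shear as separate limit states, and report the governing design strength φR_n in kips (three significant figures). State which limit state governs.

Bolt shear: A_b = π·1²/4 = 0.7854 in²; R_n = 84 × 0.7854 × 4 × 1 = 263.9 kips → 0.75 × 263.9 = 198 kips.
Bearing: edge l_c = 0.9375, r_n = 22.85 kips; interior l_c = 2.625, r_n = 48.75 kips; R_n = 22.85 + 3·48.75 = 169.1 kips → 127 kips.
Block shear: A_gv = 3.984, A_nv = 2.686, A_nt = 0.4395 in²; R_n = min(0.6F_uA_nv, 0.6F_yA_gv) + U_bs·F_u·A_nt = 133.3 kips → 100 kips.
Block shear governs: 100 kips.

100 kips (block shear governs)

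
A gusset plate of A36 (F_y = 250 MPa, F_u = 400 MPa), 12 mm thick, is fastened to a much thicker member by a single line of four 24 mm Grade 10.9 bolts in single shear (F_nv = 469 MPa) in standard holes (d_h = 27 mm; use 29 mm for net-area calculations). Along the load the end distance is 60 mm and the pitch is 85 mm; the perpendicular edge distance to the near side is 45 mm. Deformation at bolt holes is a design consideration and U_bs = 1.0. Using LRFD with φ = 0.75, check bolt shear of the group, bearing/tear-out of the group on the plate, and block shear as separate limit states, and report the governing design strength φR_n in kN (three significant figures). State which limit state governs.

535 kN (block shear governs)

Bolt shear: A_b = π·24²/4 = 452.4 mm²; R_n = 469 × 452.4 × 4 × 1 / 1000 = 848.7 kN → 0.75 × 848.7 = 637 kN.
Bearing: edge l_c = 46.5, r_n = 267.8 kN; interior l_c = 58, r_n = 276.5 kN; R_n = 267.8 + 3·276.5 = 1097 kN → 823 kN.
Block shear: A_gv = 3780, A_nv = 2562, A_nt = 366 mm²; R_n = min(0.6F_uA_nv, 0.6F_yA_gv) + U_bs·F_u·A_nt = 713.4 kN → 535 kN.
Block shear governs: 535 kN.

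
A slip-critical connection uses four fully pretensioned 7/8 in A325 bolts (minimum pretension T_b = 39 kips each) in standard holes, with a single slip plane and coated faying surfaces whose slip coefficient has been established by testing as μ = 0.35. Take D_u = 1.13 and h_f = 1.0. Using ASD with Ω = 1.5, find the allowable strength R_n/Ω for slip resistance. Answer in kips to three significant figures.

R_n = μ · D_u · h_f · T_b · n_s · n_b = 0.35 × 1.13 × 1.0 × 39 × 1 × 4 = 61.7 kips.
Allowable strength R_n/Ω = 61.7 / 1.5 = 41.1 kips.

41.1 kips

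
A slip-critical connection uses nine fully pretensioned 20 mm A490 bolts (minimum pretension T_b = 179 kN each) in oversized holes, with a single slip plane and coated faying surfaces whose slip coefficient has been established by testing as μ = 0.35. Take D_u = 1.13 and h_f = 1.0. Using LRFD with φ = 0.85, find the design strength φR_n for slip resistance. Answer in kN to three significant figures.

542 kN

R_n = μ · D_u · h_f · T_b · n_s · n_b = 0.35 × 1.13 × 1.0 × 179 × 1 × 9 = 637.2 kN.
Design strength φR_n = 0.85 × 637.2 = 542 kN.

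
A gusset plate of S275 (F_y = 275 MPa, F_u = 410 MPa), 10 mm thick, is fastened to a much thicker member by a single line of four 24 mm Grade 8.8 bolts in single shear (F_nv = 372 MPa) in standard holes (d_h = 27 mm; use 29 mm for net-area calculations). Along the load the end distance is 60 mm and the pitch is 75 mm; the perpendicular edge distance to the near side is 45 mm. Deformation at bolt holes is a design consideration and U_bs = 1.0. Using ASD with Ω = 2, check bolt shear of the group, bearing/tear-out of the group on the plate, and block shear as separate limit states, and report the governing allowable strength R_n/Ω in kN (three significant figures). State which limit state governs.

288 kN (block shear governs)

Bolt shear: A_b = π·24²/4 = 452.4 mm²; R_n = 372 × 452.4 × 4 × 1 / 1000 = 673.2 kN → 673.2 / 2 = 337 kN.
Bearing: edge l_c = 46.5, r_n = 228.8 kN; interior l_c = 48, r_n = 236.2 kN; R_n = 228.8 + 3·236.2 = 937.3 kN → 469 kN.
Block shear: A_gv = 2850, A_nv = 1835, A_nt = 305 mm²; R_n = min(0.6F_uA_nv, 0.6F_yA_gv) + U_bs·F_u·A_nt = 576.5 kN → 288 kN.
Block shear governs: 288 kN.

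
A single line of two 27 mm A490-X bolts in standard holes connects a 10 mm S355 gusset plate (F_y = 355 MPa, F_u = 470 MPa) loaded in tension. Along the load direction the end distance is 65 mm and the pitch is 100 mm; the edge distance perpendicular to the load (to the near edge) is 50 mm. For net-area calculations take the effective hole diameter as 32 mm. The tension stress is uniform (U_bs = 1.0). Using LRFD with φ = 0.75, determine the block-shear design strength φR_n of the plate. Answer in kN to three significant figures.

367 kN

Shear plane L_v = 65 + 1·100 = 165 mm; A_gv = 165 × 10 = 1650 mm².
A_nv = (165 − 1.5·32) × 10 = 1170 mm².
A_nt = (50 − 0.5·32) × 10 = 340 mm².
0.6 F_u A_nv = 329.9 kN; 0.6 F_y A_gv = 351.4 kN → shear rupture governs the shear term.
R_n = 329.9 + 1.0 × 470 × 340 / 1000 = 489.7 kN.
Design strength φR_n = 0.75 × 489.7 = 367 kN.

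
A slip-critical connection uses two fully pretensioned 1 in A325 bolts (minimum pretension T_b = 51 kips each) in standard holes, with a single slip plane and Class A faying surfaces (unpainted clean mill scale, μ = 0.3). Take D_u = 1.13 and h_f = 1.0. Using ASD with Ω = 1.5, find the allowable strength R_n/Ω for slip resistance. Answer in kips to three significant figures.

23.1 kips

R_n = μ · D_u · h_f · T_b · n_s · n_b = 0.3 × 1.13 × 1.0 × 51 × 1 × 2 = 34.58 kips.
Allowable strength R_n/Ω = 34.58 / 1.5 = 23.1 kips.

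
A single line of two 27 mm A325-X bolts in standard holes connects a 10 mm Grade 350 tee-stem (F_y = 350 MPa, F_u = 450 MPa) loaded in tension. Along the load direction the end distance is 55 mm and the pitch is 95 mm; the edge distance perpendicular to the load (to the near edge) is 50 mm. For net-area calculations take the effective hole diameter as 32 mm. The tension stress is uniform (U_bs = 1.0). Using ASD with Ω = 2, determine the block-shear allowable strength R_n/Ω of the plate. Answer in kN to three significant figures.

Shear plane L_v = 55 + 1·95 = 150 mm; A_gv = 150 × 10 = 1500 mm².
A_nv = (150 − 1.5·32) × 10 = 1020 mm².
A_nt = (50 − 0.5·32) × 10 = 340 mm².
0.6 F_u A_nv = 275.4 kN; 0.6 F_y A_gv = 315 kN → shear rupture governs the shear term.
R_n = 275.4 + 1.0 × 450 × 340 / 1000 = 428.4 kN.
Allowable strength R_n/Ω = 428.4 / 2 = 214 kN.

214 kN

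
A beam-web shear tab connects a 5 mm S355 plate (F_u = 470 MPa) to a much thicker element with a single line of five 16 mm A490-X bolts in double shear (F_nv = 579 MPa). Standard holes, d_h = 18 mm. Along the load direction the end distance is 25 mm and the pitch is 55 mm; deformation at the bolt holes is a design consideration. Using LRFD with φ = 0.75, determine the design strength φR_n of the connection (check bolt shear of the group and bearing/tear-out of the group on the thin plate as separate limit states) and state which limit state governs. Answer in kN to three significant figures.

Bolt shear: A_b = π·16²/4 = 201.1 mm²; R_n = 579 × 201.1 × 5 × 2 / 1000 = 1164 kN → 0.75 × 1164 = 873 kN.
Bearing (1.2 l_c t F_u ≤ 2.4 d t F_u): upper limit = 2.4·16·5·470 / 1000 = 90.24 kN.
  Edge l_c = 25 − 18/2 = 16 → r_n = 45.12 kN; interior l_c = 55 − 18 = 37 → r_n = 90.24 kN.
  R_n,bearing = 1·45.12 + 4·90.24 = 406.1 kN → 0.75 × 406.1 = 305 kN.
Bearing governs: 305 kN.

305 kN (bearing governs)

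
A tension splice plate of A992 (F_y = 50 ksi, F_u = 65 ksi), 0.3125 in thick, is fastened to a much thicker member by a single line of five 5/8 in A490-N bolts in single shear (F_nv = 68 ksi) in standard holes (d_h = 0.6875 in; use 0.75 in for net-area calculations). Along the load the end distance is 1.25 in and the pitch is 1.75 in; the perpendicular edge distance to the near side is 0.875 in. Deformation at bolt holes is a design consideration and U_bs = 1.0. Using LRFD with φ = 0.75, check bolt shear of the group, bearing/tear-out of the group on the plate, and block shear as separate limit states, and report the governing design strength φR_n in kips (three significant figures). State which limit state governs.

Bolt shear: A_b = π·0.625²/4 = 0.3068 in²; R_n = 68 × 0.3068 × 5 × 1 = 104.3 kips → 0.75 × 104.3 = 78.2 kips.
Bearing: edge l_c = 0.9062, r_n = 22.09 kips; interior l_c = 1.062, r_n = 25.9 kips; R_n = 22.09 + 4·25.9 = 125.7 kips → 94.3 kips.
Block shear: A_gv = 2.578, A_nv = 1.523, A_nt = 0.1562 in²; R_n = min(0.6F_uA_nv, 0.6F_yA_gv) + U_bs·F_u·A_nt = 69.57 kips → 52.2 kips.
Block shear governs: 52.2 kips.

52.2 kips (block shear governs)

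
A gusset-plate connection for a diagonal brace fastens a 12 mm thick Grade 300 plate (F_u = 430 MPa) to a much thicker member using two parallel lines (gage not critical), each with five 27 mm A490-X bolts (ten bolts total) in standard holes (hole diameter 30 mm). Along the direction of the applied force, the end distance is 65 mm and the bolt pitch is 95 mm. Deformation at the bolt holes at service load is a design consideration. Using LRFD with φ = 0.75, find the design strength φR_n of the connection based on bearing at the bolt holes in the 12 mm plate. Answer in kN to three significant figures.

Per bolt r_n = 1.2 l_c t F_u ≤ 2.4 d t F_u; upper limit = 2.4 × 27 × 12 × 430 / 1000 = 334.4 kN.
Edge bolt: l_c = 65 − 30/2 = 50 mm → 1.2 × 50 × 12 × 430 / 1000 = 309.6 → r_n = 309.6 kN.
Interior bolts: l_c = 95 − 30 = 65 mm → 1.2 × 65 × 12 × 430 / 1000 = 402.5 → r_n = 334.4 kN.
R_n = 2 × 309.6 + 8 × 334.4 = 3294 kN.
Design strength φR_n = 0.75 × 3294 = 2470 kN.

2470 kN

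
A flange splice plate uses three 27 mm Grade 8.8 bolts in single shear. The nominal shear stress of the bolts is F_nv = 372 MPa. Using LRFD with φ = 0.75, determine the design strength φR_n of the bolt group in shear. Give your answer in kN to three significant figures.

A_b = π × 27² / 4 = 572.6 mm².
R_n = F_nv · A_b · n · n_s = 372 × 572.6 × 3 × 1 / 1000 = 639 kN.
Design strength φR_n = 0.75 × 639 = 479 kN.

479 kN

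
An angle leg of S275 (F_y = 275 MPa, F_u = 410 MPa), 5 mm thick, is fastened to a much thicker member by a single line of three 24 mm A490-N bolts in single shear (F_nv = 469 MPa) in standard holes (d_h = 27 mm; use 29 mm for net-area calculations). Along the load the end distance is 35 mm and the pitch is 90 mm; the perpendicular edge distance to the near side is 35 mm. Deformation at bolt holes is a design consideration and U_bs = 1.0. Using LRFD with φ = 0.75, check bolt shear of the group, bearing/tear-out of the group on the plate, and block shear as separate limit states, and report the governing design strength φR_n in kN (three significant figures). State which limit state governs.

Bolt shear: A_b = π·24²/4 = 452.4 mm²; R_n = 469 × 452.4 × 3 × 1 / 1000 = 636.5 kN → 0.75 × 636.5 = 477 kN.
Bearing: edge l_c = 21.5, r_n = 52.89 kN; interior l_c = 63, r_n = 118.1 kN; R_n = 52.89 + 2·118.1 = 289.1 kN → 217 kN.
Block shear: A_gv = 1075, A_nv = 712.5, A_nt = 102.5 mm²; R_n = min(0.6F_uA_nv, 0.6F_yA_gv) + U_bs·F_u·A_nt = 217.3 kN → 163 kN.
Block shear governs: 163 kN.

163 kN (block shear governs)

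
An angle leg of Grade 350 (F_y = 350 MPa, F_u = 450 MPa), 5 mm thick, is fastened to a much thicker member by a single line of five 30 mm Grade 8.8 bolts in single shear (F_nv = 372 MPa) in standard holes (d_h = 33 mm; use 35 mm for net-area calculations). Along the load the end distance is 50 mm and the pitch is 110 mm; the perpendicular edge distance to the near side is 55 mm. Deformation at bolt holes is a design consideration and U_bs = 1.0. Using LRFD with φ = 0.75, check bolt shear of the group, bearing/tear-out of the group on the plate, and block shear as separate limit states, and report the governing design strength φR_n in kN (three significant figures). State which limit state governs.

Bolt shear: A_b = π·30²/4 = 706.9 mm²; R_n = 372 × 706.9 × 5 × 1 / 1000 = 1315 kN → 0.75 × 1315 = 986 kN.
Bearing: edge l_c = 33.5, r_n = 90.45 kN; interior l_c = 77, r_n = 162 kN; R_n = 90.45 + 4·162 = 738.5 kN → 554 kN.
Block shear: A_gv = 2450, A_nv = 1662, A_nt = 187.5 mm²; R_n = min(0.6F_uA_nv, 0.6F_yA_gv) + U_bs·F_u·A_nt = 533.2 kN → 400 kN.
Block shear governs: 400 kN.

400 kN (block shear governs)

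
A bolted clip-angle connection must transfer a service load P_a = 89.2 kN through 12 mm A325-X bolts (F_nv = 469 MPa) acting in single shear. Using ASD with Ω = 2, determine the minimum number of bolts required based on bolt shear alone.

4 bolts

A_b = π·12²/4 = 113.1 mm².
Per-bolt allowable strength R_n/Ω = 469 × 113.1 × 1 / 1000 / 2 = 26.52 kN.
n ≥ 89.2 / 26.52 = 3.363 → use 4 bolts.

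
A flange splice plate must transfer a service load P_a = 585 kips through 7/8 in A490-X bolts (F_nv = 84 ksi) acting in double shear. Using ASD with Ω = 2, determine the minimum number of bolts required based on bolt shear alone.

A_b = π·0.875²/4 = 0.6013 in².
Per-bolt allowable strength R_n/Ω = 84 × 0.6013 × 2 / 2 = 50.51 kips.
n ≥ 585 / 50.51 = 11.58 → use 12 bolts.

12 bolts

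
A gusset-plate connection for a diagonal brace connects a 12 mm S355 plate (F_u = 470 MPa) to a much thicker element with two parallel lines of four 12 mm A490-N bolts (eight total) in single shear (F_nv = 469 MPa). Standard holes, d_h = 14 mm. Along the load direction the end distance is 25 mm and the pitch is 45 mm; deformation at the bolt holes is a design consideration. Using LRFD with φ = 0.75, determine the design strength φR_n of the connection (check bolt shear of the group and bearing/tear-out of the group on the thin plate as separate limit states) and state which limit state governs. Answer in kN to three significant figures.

318 kN (bolt shear governs)

Bolt shear: A_b = π·12²/4 = 113.1 mm²; R_n = 469 × 113.1 × 8 × 1 / 1000 = 424.3 kN → 0.75 × 424.3 = 318 kN.
Bearing (1.2 l_c t F_u ≤ 2.4 d t F_u): upper limit = 2.4·12·12·470 / 1000 = 162.4 kN.
  Edge l_c = 25 − 14/2 = 18 → r_n = 121.8 kN; interior l_c = 45 − 14 = 31 → r_n = 162.4 kN.
  R_n,bearing = 2·121.8 + 6·162.4 = 1218 kN → 0.75 × 1218 = 914 kN.
Bolt shear governs: 318 kN.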